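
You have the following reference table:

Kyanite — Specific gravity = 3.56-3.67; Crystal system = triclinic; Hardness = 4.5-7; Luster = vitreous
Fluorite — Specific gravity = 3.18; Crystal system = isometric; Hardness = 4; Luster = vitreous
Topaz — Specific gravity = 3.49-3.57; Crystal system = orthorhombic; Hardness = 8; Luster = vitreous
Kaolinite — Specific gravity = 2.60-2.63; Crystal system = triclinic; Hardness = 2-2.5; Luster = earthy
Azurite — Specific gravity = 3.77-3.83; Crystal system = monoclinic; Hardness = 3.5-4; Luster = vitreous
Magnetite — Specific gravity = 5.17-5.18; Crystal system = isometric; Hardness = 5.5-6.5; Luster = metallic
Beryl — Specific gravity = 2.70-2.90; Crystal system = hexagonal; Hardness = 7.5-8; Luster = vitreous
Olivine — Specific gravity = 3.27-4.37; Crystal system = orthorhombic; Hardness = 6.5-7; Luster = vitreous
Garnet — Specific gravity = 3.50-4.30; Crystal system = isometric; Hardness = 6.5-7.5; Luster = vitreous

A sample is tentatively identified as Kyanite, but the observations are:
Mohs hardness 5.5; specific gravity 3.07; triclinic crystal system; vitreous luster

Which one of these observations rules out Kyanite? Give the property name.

Mohs hardness 5.5: Kyanite has hardness 4.5-7 — agrees.
Specific gravity 3.07: Kyanite has SG 3.56-3.67 — outside the reference range.
Triclinic crystal system: Kyanite has triclinic system — agrees.
Vitreous luster: Kyanite has vitreous luster — agrees.
Everything matches except the specific gravity.

specific gravity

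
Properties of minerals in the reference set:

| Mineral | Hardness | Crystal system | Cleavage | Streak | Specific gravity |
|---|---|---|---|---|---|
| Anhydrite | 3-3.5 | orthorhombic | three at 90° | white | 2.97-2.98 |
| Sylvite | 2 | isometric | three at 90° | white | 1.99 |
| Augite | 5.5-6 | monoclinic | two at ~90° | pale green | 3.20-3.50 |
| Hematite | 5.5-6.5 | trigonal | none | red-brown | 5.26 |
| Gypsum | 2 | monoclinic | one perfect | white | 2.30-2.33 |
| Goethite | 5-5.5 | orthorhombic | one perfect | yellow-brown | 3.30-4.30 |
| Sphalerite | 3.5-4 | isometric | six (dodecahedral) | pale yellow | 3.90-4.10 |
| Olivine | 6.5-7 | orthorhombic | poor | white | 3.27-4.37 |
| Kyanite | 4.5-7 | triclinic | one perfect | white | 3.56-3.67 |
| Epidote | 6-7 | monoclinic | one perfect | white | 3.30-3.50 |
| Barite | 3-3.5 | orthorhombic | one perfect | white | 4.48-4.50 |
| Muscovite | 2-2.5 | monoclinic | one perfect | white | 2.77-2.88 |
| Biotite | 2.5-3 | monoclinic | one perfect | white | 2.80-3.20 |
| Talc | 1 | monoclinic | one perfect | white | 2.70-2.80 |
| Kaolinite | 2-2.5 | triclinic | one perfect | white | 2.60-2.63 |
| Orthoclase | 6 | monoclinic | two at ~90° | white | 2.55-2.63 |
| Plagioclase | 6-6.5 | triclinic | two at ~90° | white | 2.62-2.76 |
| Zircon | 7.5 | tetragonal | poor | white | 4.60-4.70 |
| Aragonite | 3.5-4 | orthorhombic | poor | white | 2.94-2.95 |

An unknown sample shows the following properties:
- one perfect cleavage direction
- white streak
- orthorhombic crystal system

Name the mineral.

Barite

One perfect cleavage direction: narrows the field to Gypsum, Goethite, Kyanite, Epidote, Barite, Muscovite, Biotite, Talc, Kaolinite.
White streak is inconsistent with Goethite.
Orthorhombic crystal system: Barite remains.
Only Barite satisfies all observations.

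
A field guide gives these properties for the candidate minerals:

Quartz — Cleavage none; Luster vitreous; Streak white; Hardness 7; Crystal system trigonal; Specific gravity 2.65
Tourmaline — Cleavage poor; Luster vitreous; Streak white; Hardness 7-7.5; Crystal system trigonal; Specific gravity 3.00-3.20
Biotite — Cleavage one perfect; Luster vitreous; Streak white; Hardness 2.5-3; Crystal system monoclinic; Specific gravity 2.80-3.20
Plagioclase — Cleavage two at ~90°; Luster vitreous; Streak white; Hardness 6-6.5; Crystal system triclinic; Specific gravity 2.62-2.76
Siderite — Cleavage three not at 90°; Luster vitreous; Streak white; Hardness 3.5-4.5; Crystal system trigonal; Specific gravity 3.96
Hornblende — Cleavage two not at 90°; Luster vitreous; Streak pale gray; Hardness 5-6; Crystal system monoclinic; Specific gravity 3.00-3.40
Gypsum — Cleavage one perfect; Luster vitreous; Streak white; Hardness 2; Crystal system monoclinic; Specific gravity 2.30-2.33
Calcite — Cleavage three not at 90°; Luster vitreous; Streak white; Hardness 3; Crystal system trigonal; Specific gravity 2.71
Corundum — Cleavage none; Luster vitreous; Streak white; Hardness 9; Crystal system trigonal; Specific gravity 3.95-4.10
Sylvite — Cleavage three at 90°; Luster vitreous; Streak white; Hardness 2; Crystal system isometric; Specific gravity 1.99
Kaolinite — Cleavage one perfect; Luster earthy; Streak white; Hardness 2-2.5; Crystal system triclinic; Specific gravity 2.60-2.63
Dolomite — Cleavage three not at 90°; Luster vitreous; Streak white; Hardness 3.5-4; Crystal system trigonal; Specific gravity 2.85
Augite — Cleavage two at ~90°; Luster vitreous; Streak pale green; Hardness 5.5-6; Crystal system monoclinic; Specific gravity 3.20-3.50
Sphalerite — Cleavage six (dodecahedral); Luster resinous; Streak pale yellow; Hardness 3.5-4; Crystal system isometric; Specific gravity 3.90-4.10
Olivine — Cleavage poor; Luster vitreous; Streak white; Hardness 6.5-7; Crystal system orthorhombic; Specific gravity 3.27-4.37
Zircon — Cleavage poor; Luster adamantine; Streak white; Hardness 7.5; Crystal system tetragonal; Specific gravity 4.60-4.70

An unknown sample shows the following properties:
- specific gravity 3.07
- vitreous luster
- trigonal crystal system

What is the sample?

Tourmaline

Specific gravity 3.07 — Tourmaline, Biotite, Hornblende remain.
Vitreous luster — all remaining candidates fit.
Trigonal crystal system — narrows the field to Tourmaline.
Only Tourmaline satisfies all observations.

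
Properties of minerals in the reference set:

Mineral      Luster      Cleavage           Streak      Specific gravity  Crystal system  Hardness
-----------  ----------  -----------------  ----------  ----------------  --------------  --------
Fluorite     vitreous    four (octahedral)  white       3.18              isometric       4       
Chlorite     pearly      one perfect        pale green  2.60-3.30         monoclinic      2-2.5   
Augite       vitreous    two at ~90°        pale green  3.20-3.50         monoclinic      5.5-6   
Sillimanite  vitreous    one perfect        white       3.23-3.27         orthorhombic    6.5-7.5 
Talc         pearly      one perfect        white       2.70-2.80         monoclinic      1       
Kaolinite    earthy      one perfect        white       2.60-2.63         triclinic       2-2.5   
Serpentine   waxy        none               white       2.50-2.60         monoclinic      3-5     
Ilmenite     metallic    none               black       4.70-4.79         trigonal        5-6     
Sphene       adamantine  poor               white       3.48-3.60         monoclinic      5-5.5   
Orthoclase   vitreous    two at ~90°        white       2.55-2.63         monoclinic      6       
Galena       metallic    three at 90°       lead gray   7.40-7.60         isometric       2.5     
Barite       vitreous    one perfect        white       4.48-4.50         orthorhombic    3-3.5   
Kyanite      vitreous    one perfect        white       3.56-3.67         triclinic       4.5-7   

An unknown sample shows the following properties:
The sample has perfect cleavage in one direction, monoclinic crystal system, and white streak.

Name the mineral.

Talc

Perfect cleavage in one direction: only Chlorite, Sillimanite, Talc, Kaolinite, Barite, Kyanite remain.
Monoclinic crystal system: only Chlorite, Talc remain.
White streak eliminates Chlorite.
Only Talc satisfies all observations.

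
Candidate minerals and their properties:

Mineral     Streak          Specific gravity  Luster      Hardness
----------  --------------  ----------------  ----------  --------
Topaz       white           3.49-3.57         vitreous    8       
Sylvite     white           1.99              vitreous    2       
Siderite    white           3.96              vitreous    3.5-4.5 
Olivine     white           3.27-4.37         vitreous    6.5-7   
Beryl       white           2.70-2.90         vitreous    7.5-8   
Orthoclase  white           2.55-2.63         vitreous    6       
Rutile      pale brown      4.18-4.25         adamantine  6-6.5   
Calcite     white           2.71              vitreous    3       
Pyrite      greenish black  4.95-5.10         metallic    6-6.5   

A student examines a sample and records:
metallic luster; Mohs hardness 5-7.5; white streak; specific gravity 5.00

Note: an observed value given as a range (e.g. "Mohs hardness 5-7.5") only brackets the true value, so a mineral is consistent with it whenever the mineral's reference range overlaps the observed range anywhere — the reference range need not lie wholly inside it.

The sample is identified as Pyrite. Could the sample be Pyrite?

Inconsistent

Metallic luster — fits Pyrite (metallic luster).
Mohs hardness 5-7.5 — fits Pyrite (hardness 6-6.5).
White streak — Pyrite has greenish black streak; inconsistent.
Specific gravity 5.00 — fits Pyrite (SG 4.95-5.10).
Streak alone is enough to reject Pyrite.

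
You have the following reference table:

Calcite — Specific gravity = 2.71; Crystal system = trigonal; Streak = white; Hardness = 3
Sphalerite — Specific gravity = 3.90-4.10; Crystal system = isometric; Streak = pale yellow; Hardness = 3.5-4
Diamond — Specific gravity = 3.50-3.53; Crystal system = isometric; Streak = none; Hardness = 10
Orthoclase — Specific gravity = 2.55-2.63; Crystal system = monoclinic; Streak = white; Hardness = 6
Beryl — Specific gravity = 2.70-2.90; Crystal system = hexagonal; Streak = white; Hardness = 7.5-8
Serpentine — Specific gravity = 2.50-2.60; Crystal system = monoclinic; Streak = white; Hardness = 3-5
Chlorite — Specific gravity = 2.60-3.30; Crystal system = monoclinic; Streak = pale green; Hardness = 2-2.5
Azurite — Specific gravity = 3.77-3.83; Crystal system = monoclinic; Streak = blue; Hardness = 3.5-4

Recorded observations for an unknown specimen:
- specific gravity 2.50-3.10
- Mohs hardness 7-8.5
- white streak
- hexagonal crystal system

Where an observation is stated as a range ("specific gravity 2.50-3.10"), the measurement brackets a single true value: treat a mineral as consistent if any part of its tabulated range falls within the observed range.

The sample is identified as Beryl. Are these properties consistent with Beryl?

Specific gravity 2.50-3.10 — is consistent with Beryl (SG 2.70-2.90).
Mohs hardness 7-8.5 — is consistent with Beryl (hardness 7.5-8).
White streak — is consistent with Beryl (white streak).
Hexagonal crystal system — is consistent with Beryl (hexagonal system).
Every observed property is compatible with the reference values for Beryl.

Yes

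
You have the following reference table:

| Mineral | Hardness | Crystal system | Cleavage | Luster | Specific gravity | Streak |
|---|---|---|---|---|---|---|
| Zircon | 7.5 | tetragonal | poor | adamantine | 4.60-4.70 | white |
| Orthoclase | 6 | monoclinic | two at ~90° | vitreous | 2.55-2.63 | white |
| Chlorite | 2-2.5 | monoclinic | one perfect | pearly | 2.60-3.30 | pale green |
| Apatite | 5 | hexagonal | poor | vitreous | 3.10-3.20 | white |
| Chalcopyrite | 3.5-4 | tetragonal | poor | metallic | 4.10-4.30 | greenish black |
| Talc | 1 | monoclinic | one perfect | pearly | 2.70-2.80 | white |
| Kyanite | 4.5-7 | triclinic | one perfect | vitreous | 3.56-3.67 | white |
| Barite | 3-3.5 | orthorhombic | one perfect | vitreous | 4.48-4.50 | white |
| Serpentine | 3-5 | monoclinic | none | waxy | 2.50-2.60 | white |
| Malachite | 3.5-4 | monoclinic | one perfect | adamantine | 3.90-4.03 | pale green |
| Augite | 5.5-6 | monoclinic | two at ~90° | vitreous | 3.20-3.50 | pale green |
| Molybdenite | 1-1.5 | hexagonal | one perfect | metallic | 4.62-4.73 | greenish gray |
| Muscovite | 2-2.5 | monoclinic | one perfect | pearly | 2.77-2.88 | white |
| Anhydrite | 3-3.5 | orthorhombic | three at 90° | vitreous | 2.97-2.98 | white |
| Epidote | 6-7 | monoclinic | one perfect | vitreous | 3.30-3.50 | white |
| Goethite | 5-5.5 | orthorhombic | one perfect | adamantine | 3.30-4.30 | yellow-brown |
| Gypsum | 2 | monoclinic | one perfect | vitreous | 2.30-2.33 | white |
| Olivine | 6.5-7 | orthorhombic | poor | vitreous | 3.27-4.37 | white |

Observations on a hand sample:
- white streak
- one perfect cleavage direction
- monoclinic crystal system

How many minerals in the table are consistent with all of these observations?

White streak eliminates Chlorite, Chalcopyrite, Malachite, Augite, Molybdenite, Goethite.
One perfect cleavage direction excludes Zircon, Orthoclase, Apatite, Serpentine, Anhydrite, Olivine.
Monoclinic crystal system is inconsistent with Kyanite, Barite.
Consistent with every observation: Epidote, Gypsum, Muscovite, Talc.
That is 4 minerals.

4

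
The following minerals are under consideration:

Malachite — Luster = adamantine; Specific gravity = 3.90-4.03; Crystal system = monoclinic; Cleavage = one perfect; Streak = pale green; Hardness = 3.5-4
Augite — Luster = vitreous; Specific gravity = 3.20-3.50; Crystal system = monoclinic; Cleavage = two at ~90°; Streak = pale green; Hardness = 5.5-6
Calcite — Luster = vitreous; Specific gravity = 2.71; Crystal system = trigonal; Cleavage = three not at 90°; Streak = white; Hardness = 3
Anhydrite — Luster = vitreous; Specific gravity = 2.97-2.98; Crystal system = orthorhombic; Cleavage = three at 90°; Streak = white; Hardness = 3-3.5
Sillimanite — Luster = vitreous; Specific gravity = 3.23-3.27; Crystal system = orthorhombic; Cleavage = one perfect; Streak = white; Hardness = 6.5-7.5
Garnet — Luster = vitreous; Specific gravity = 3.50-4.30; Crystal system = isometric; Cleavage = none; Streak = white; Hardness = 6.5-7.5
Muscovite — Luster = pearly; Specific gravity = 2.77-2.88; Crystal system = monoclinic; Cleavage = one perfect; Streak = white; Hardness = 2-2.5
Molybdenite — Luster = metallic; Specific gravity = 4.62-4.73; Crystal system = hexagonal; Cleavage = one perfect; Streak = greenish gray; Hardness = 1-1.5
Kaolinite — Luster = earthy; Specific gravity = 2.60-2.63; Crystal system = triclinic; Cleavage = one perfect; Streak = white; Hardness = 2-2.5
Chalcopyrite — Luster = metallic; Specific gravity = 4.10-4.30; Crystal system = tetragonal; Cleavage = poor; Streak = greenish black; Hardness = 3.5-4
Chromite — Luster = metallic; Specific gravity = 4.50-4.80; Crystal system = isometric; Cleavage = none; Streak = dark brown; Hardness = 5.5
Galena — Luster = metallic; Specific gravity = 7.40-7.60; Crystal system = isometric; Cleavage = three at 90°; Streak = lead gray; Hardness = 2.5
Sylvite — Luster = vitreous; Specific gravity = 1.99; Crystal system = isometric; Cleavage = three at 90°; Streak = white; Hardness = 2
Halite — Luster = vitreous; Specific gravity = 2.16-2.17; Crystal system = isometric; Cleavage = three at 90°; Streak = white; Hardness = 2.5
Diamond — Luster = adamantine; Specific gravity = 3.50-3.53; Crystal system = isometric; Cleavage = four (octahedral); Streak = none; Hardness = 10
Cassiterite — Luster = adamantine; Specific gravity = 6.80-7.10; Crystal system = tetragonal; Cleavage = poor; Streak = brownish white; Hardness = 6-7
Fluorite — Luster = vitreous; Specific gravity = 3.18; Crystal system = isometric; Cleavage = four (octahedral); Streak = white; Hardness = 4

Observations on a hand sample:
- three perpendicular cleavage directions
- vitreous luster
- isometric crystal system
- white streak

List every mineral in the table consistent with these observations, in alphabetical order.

Halite, Sylvite

Three perpendicular cleavage directions: leaves Anhydrite, Galena, Sylvite, Halite.
Vitreous luster eliminates Galena.
Isometric crystal system excludes Anhydrite.
White streak: no further eliminations.
Consistent with every observation: Halite, Sylvite.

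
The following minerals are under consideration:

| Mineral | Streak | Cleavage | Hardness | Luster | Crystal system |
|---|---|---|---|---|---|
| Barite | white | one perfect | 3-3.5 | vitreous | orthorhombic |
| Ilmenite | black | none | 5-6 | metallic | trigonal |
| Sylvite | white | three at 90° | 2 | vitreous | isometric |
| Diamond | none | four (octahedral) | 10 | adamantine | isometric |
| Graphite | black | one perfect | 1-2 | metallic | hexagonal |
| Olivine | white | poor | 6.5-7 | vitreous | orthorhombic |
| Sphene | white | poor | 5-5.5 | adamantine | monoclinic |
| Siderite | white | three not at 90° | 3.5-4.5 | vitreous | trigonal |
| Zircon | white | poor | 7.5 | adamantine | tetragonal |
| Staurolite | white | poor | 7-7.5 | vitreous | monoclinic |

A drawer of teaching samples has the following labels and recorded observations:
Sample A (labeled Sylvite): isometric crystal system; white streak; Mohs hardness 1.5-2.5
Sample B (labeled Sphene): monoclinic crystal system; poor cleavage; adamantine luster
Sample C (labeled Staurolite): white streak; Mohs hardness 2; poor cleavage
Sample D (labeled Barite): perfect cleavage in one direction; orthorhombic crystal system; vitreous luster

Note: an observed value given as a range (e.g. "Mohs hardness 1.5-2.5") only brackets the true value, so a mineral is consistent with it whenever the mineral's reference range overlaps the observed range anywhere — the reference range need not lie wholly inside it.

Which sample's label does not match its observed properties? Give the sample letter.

C

Sample A: all recorded properties match Sylvite.
Sample B: all recorded properties match Sphene.
Sample C: Staurolite has hardness 7-7.5, but the record shows Mohs hardness 2 — this label is wrong.
Sample D: all recorded properties match Barite.
Only sample C is inconsistent with its label.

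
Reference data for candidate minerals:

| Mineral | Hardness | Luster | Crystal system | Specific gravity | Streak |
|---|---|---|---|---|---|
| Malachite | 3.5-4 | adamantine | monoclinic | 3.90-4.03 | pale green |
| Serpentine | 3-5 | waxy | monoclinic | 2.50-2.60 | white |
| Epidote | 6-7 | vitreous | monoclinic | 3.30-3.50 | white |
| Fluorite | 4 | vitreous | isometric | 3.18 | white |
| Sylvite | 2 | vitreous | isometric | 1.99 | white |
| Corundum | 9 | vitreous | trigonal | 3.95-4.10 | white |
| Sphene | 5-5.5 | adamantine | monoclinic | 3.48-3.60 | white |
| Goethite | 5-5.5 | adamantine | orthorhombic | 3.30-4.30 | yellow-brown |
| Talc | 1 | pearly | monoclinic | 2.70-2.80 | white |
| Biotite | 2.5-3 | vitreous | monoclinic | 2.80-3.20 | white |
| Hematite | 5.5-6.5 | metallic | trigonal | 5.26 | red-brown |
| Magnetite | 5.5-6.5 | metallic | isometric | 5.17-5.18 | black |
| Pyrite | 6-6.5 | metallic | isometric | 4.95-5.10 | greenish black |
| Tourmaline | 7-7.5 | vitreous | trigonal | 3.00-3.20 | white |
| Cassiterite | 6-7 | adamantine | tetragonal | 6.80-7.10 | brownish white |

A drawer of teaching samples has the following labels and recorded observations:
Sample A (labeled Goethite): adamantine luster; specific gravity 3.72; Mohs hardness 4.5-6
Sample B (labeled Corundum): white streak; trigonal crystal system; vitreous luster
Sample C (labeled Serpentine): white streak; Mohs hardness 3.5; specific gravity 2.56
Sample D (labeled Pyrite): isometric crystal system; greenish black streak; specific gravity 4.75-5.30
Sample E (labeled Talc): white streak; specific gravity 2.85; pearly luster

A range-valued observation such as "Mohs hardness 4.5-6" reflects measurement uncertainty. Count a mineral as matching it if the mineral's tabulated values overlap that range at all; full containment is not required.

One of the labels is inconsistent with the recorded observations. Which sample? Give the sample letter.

Sample A: observations are consistent with Goethite.
Sample B: observations are consistent with Corundum.
Sample C: observations are consistent with Serpentine.
Sample D: observations are consistent with Pyrite.
Sample E: specific gravity 2.85 is outside the reference for Talc (SG 2.70-2.80) — mislabeled.
Only sample E is inconsistent with its label.

E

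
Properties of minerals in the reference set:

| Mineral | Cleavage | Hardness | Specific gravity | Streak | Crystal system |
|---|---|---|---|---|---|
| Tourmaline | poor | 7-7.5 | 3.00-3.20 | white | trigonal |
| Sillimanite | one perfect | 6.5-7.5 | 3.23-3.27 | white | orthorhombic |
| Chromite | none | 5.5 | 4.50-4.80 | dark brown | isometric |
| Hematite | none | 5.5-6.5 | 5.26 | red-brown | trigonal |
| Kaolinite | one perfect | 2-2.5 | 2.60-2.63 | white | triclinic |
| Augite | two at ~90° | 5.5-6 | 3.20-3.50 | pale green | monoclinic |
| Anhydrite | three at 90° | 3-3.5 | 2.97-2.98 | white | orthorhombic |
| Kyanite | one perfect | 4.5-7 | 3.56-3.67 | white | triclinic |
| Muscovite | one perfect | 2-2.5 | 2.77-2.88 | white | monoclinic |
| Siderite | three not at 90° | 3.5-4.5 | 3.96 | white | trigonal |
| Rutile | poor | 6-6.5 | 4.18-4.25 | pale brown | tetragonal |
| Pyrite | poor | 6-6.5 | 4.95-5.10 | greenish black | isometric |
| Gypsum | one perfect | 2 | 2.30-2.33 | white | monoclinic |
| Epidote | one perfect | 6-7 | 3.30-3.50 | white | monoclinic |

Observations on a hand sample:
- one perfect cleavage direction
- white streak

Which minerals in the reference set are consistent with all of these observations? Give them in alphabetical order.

Epidote, Gypsum, Kaolinite, Kyanite, Muscovite, Sillimanite

One perfect cleavage direction — leaves Sillimanite, Kaolinite, Kyanite, Muscovite, Gypsum, Epidote.
White streak — consistent with all remaining minerals.
Consistent with every observation: Epidote, Gypsum, Kaolinite, Kyanite, Muscovite, Sillimanite.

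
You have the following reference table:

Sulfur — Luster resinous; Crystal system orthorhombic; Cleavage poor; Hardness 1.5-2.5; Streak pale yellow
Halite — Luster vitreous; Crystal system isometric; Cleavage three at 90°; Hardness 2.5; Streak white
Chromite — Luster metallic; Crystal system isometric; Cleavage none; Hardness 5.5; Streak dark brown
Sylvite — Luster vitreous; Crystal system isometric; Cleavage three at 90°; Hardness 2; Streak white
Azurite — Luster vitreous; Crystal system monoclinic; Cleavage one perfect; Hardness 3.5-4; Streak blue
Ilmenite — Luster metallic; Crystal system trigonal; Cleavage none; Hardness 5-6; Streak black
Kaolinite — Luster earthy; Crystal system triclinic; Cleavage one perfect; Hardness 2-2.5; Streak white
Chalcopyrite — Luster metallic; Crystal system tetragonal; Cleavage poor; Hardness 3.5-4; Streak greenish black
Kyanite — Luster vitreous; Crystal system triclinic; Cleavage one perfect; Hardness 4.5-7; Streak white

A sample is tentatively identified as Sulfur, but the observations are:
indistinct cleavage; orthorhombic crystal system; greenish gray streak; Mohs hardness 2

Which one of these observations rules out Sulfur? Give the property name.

Indistinct cleavage: Sulfur has cleavage poor — within range.
Orthorhombic crystal system: Sulfur has orthorhombic system — within range.
Greenish gray streak: Sulfur has pale yellow streak — does not match.
Mohs hardness 2: Sulfur has hardness 1.5-2.5 — within range.
Only the streak is inconsistent.

streak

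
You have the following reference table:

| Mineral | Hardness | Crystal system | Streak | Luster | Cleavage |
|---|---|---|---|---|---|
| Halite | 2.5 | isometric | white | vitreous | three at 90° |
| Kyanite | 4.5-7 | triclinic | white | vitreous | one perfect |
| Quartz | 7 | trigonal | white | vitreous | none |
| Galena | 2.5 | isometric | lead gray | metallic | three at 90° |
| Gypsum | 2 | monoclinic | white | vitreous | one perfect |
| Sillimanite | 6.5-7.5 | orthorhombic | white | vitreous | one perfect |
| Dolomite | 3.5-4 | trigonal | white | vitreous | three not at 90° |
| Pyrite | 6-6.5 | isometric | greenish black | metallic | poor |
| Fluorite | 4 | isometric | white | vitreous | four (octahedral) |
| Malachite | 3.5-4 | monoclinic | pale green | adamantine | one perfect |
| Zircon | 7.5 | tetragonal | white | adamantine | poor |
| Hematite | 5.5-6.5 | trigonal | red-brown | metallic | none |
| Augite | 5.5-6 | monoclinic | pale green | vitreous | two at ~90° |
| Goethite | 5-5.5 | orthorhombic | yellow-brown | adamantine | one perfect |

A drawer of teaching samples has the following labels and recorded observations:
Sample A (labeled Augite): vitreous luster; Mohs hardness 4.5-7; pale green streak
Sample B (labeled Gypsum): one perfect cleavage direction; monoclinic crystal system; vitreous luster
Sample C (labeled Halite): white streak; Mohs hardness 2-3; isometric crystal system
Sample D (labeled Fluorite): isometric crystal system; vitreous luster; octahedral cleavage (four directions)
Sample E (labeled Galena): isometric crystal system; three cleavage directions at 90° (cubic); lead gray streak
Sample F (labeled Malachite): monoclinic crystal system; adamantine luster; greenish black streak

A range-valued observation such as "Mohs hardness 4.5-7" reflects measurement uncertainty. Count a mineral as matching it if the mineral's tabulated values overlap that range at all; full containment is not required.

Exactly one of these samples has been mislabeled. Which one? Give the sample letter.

Sample A: nothing contradicts Augite.
Sample B: nothing contradicts Gypsum.
Sample C: nothing contradicts Halite.
Sample D: nothing contradicts Fluorite.
Sample E: nothing contradicts Galena.
Sample F: greenish black streak is outside the reference for Malachite (pale green streak) — mislabeled.
The mislabeled specimen is F.

F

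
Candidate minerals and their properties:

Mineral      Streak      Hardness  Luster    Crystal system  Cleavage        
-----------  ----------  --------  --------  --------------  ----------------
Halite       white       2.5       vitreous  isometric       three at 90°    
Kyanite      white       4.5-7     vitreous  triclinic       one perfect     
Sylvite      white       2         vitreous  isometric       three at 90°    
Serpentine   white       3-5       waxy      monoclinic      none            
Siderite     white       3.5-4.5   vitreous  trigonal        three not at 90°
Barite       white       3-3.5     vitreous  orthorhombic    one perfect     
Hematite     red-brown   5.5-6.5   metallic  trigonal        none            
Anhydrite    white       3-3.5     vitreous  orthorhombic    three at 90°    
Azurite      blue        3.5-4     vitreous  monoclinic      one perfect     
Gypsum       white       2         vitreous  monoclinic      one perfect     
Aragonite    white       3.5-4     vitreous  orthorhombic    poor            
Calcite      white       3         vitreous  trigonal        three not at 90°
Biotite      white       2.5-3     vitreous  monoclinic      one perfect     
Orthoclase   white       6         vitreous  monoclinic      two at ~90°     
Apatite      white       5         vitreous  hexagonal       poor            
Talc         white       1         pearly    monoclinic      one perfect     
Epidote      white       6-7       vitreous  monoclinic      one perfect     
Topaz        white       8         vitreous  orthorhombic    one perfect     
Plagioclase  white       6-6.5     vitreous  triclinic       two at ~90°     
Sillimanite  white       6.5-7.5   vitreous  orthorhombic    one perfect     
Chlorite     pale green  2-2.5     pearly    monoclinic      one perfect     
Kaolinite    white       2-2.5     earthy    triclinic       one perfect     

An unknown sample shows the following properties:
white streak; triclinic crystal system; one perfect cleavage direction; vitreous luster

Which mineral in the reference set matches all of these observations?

Kyanite

White streak excludes Hematite, Azurite, Chlorite.
Triclinic crystal system — leaves Kyanite, Plagioclase, Kaolinite.
One perfect cleavage direction rules out Plagioclase.
Vitreous luster rules out Kaolinite.
The only mineral consistent with every observation is Kyanite.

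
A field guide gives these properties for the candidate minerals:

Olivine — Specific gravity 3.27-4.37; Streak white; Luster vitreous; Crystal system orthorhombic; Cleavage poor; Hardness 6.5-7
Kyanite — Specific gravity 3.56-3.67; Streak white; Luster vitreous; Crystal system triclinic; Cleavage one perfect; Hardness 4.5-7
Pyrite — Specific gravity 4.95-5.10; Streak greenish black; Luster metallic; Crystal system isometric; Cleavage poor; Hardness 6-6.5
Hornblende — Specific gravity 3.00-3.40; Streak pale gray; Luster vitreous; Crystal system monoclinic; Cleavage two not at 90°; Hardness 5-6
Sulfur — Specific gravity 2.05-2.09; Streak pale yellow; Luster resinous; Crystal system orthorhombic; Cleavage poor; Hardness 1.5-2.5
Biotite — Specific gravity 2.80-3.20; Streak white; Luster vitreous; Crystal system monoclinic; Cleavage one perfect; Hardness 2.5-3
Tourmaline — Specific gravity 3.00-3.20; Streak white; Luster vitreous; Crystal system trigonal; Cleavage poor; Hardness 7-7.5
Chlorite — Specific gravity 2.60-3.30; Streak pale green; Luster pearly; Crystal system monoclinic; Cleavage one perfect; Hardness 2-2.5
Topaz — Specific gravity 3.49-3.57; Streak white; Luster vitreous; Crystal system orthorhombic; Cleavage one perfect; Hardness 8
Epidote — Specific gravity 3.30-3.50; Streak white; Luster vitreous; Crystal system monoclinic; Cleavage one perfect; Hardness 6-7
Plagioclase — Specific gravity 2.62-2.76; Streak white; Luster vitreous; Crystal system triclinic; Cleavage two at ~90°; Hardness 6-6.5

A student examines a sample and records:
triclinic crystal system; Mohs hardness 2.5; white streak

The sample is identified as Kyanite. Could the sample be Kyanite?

No

Triclinic crystal system — fits Kyanite (triclinic system).
Mohs hardness 2.5 — Kyanite has hardness 4.5-7; which does not match.
White streak — fits Kyanite (white streak).
The hardness observation rules out Kyanite.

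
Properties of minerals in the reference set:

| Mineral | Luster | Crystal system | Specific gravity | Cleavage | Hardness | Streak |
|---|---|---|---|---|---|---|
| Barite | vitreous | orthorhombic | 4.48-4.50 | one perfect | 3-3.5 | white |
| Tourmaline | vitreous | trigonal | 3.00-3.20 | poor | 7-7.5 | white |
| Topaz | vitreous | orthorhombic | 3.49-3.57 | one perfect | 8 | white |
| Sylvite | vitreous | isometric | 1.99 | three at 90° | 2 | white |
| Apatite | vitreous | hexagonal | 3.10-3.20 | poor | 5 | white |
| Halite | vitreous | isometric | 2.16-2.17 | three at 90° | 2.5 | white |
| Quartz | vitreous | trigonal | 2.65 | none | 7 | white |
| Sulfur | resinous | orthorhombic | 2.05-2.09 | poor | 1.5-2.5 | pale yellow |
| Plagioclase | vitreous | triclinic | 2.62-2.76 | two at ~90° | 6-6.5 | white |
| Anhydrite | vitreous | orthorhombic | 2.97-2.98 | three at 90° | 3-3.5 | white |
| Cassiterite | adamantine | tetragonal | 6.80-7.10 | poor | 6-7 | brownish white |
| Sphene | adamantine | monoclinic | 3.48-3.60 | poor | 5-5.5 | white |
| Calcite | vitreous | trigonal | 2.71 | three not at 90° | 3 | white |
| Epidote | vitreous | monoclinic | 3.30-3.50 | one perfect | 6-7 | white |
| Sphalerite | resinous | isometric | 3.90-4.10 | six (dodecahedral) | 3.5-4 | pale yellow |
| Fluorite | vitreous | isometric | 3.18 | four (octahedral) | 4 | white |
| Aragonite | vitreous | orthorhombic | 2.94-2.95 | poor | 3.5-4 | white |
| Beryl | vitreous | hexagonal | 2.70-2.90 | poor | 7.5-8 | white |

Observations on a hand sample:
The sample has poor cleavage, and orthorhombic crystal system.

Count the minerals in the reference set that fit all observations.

Poor cleavage: narrows the field to Tourmaline, Apatite, Sulfur, Cassiterite, Sphene, Aragonite, Beryl.
Orthorhombic crystal system: leaves Sulfur, Aragonite.
The minerals that satisfy all observations are Aragonite, Sulfur.
That is 2 minerals.

2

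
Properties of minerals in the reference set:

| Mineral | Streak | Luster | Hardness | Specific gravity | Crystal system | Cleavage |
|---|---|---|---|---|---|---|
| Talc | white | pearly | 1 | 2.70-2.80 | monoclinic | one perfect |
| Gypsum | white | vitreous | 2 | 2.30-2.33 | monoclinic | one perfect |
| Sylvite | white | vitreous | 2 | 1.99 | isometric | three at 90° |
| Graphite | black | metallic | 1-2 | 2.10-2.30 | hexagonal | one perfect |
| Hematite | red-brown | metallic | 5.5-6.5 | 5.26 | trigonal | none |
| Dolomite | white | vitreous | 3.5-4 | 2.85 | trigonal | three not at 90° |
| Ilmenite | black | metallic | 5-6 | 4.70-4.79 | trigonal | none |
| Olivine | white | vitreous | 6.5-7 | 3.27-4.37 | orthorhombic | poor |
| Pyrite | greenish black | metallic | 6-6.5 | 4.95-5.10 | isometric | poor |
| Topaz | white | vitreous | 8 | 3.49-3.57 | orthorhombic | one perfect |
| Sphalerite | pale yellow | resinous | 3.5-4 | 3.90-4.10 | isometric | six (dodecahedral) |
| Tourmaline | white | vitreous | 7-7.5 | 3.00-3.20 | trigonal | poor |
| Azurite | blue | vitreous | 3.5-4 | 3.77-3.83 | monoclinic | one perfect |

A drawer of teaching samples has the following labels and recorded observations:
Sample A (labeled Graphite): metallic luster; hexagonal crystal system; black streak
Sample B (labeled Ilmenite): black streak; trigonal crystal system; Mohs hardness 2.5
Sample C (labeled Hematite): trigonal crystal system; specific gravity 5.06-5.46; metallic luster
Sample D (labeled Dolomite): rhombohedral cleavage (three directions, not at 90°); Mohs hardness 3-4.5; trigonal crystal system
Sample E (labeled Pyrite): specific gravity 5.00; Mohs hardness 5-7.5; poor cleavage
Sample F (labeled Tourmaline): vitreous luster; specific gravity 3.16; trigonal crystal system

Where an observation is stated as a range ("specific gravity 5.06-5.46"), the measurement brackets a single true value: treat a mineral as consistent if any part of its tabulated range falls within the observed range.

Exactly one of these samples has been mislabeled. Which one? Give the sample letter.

B

Sample A: observations are consistent with Graphite.
Sample B: Ilmenite has hardness 5-6, but the record shows Mohs hardness 2.5 — this label is wrong.
Sample C: observations are consistent with Hematite.
Sample D: observations are consistent with Dolomite.
Sample E: observations are consistent with Pyrite.
Sample F: observations are consistent with Tourmaline.
Only sample B is inconsistent with its label.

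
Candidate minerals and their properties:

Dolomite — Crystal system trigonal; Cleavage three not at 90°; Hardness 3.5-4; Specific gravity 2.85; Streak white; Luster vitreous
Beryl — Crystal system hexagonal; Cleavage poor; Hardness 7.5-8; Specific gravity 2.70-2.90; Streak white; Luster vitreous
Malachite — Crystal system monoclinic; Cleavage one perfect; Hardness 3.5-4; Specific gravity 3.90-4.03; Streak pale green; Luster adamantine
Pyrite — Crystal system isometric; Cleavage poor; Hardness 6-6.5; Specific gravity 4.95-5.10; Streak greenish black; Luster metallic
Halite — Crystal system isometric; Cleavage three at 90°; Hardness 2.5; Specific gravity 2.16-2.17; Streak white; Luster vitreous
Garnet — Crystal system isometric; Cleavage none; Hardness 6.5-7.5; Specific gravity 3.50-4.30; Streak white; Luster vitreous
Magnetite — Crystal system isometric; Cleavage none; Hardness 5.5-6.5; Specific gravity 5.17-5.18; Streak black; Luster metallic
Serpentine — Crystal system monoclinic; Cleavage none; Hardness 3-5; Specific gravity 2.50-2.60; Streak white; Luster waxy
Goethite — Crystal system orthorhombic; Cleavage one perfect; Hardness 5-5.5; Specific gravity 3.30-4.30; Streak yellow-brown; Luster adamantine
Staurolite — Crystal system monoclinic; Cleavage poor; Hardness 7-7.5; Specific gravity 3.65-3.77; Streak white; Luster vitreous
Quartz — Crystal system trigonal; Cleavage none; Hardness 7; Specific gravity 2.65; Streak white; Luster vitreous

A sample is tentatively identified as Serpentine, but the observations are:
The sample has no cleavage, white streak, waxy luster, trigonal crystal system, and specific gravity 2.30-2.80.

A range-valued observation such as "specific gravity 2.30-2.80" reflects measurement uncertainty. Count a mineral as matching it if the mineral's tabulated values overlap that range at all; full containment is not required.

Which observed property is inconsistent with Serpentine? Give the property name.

No cleavage: Serpentine has cleavage none — consistent.
White streak: Serpentine has white streak — consistent.
Waxy luster: Serpentine has waxy luster — consistent.
Trigonal crystal system: Serpentine has monoclinic system — does not match.
Specific gravity 2.30-2.80: Serpentine has SG 2.50-2.60 — consistent.
Only the crystal system is inconsistent.

crystal system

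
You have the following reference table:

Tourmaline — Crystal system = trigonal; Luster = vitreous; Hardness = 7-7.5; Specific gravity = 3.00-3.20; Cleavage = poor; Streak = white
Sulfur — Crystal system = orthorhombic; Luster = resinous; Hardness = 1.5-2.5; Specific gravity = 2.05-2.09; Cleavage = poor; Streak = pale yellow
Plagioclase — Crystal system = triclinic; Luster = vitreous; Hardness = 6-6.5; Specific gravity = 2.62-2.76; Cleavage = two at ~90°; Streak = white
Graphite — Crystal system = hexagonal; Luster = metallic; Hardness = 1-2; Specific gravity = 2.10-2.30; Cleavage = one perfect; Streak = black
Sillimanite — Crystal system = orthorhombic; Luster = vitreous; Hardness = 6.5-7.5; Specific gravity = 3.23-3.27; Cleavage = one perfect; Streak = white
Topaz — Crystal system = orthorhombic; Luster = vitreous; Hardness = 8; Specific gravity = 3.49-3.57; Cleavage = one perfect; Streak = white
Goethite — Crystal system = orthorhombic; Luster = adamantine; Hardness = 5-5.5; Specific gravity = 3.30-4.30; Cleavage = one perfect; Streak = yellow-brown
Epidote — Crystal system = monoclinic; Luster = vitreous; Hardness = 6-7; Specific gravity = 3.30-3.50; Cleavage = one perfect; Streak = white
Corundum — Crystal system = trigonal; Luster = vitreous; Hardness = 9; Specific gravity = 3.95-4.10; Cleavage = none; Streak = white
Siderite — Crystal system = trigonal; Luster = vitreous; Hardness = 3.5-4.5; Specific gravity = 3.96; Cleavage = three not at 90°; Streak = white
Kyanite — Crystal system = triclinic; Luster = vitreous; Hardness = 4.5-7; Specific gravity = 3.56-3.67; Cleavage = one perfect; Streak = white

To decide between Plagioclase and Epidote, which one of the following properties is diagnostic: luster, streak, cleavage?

Luster: both vitreous — no difference.
Streak: both white — no difference.
Cleavage: Plagioclase two at ~90°, Epidote one perfect — distinct.
Only cleavage differs between Plagioclase and Epidote among the listed tests.

cleavage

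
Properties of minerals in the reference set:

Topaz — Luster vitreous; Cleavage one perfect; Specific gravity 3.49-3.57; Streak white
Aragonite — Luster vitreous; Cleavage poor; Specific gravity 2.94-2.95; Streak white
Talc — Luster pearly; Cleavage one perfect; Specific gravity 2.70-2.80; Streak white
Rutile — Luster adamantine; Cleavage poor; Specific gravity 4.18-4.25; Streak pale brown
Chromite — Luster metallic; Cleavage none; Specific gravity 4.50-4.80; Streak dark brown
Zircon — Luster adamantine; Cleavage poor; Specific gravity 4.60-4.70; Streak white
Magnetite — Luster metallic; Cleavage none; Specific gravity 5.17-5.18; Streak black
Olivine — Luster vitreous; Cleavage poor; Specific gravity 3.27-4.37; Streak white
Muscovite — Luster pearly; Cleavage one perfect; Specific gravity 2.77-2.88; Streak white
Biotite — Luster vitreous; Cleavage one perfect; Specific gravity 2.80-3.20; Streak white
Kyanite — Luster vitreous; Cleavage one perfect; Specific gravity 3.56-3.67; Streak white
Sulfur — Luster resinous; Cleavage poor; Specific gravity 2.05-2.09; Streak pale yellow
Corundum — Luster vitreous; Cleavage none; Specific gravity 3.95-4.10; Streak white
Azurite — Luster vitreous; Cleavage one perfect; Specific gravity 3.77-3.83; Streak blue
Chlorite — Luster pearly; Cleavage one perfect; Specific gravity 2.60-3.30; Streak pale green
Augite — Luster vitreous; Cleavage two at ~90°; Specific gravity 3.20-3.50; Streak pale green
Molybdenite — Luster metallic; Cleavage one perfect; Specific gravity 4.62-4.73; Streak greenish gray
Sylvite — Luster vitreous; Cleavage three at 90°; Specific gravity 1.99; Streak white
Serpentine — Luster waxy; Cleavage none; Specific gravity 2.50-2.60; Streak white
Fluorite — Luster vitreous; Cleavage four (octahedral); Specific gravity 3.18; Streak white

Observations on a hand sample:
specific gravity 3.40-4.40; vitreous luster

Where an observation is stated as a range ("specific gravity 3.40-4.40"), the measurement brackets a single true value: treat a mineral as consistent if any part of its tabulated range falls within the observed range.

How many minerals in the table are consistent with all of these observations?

6

Specific gravity 3.40-4.40: narrows the field to Topaz, Rutile, Olivine, Kyanite, Corundum, Azurite, Augite.
Vitreous luster excludes Rutile.
Remaining candidates: Augite, Azurite, Corundum, Kyanite, Olivine, Topaz.
That is 6 minerals.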